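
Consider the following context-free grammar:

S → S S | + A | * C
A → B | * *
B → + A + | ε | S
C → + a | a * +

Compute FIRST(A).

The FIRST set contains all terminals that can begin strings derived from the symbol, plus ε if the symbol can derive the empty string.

We compute FIRST(A) using the standard algorithm.
FIRST(A) = {*, +, ε}
FIRST(B) = {*, +, ε}
FIRST(C) = {+, a}
FIRST(S) = {*, +}
Therefore, FIRST(A) = {*, +, ε}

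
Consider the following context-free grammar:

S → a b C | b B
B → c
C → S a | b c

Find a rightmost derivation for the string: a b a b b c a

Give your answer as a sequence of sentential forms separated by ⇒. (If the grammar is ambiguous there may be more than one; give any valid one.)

S ⇒ a b C ⇒ a b S a ⇒ a b a b C a ⇒ a b a b b c a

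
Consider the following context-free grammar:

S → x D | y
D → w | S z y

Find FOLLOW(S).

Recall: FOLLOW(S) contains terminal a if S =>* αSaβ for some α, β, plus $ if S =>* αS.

We compute FOLLOW(S) using the standard algorithm.
FOLLOW(S) starts with {$}.
FIRST(D) = {w, x, y}
FIRST(S) = {x, y}
FOLLOW(D) = {$, z}
FOLLOW(S) = {$, z}
Therefore, FOLLOW(S) = {$, z}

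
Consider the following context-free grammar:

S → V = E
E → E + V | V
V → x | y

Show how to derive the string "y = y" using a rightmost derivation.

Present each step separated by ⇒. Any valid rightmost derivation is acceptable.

S ⇒ V = E ⇒ V = V ⇒ V = y ⇒ y = y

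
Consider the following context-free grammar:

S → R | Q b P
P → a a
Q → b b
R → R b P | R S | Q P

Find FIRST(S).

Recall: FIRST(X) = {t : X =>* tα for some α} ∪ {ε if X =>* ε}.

We compute FIRST(S) using the standard algorithm.
FIRST(P) = {a}
FIRST(Q) = {b}
FIRST(R) = {b}
FIRST(S) = {b}
Therefore, FIRST(S) = {b}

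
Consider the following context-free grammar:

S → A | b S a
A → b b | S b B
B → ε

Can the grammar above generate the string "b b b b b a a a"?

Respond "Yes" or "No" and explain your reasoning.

Yes - a valid derivation exists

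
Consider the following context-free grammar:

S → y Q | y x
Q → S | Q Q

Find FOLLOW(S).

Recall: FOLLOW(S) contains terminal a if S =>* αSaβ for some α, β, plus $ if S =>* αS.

We compute FOLLOW(S) using the standard algorithm.
FOLLOW(S) starts with {$}.
FIRST(Q) = {y}
FIRST(S) = {y}
FOLLOW(Q) = {$, y}
FOLLOW(S) = {$, y}
Therefore, FOLLOW(S) = {$, y}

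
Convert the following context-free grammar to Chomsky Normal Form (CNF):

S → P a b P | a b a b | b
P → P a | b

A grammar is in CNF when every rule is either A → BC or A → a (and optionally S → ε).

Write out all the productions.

TA → a; TB → b; S → b; P → b; S → P X0; X0 → TA X1; X1 → TB P; S → TA X2; X2 → TB X3; X3 → TA TB; P → P TA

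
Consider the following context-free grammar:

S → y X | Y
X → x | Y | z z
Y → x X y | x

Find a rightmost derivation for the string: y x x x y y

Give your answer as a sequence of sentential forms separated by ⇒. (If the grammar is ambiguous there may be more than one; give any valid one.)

S ⇒ y X ⇒ y Y ⇒ y x X y ⇒ y x Y y ⇒ y x x X y y ⇒ y x x x y y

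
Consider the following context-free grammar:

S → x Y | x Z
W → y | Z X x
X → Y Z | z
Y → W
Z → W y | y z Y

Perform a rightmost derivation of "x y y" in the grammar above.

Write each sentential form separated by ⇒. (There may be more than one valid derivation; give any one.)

S ⇒ x Z ⇒ x W y ⇒ x y y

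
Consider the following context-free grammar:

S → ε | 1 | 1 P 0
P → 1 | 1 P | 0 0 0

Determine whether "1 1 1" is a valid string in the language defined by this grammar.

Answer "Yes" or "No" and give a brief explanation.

No - no valid derivation exists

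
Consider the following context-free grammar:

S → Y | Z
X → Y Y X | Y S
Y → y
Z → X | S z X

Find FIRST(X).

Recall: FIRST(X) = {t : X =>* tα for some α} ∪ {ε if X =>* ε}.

We compute FIRST(X) using the standard algorithm.
FIRST(S) = {y}
FIRST(X) = {y}
FIRST(Y) = {y}
FIRST(Z) = {y}
Therefore, FIRST(X) = {y}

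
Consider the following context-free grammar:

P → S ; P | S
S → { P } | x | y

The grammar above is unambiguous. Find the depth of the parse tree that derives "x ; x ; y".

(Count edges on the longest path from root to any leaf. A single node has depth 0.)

4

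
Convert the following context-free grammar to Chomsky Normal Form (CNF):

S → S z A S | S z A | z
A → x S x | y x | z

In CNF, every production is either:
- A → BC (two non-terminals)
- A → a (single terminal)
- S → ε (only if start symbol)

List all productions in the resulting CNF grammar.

TZ → z; S → z; TX → x; TY → y; A → z; S → S X0; X0 → TZ X1; X1 → A S; S → S X2; X2 → TZ A; A → TX X3; X3 → S TX; A → TY TX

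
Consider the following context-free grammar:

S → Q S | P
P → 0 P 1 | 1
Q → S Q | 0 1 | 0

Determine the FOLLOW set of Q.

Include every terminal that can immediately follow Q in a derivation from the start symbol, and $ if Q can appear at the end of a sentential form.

We compute FOLLOW(Q) using the standard algorithm.
FOLLOW(S) starts with {$}.
FIRST(P) = {0, 1}
FIRST(Q) = {0, 1}
FIRST(S) = {0, 1}
FOLLOW(P) = {$, 0, 1}
FOLLOW(Q) = {0, 1}
FOLLOW(S) = {$, 0, 1}
Therefore, FOLLOW(Q) = {0, 1}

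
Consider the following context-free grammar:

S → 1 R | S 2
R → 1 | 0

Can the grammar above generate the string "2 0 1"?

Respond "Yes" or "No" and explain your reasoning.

No - no valid derivation exists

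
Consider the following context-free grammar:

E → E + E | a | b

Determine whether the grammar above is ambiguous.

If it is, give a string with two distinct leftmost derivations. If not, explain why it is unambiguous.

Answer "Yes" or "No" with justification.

Yes - the string 'a + a + b + b + b' has two distinct leftmost derivations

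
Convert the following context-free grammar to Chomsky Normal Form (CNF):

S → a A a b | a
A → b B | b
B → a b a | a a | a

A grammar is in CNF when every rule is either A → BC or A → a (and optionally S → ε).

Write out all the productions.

TA → a; TB → b; S → a; A → b; B → a; S → TA X0; X0 → A X1; X1 → TA TB; A → TB B; B → TA X2; X2 → TB TA; B → TA TA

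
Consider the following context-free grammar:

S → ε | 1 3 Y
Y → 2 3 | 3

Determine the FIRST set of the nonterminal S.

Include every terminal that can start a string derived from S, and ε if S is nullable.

We compute FIRST(S) using the standard algorithm.
FIRST(S) = {1, ε}
FIRST(Y) = {2, 3}
Therefore, FIRST(S) = {1, ε}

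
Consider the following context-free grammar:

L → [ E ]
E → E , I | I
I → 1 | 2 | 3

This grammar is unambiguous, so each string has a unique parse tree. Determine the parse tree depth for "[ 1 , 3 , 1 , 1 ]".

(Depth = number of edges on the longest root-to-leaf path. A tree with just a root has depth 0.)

6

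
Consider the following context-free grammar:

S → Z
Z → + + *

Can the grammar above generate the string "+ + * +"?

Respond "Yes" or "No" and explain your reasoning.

No - no valid derivation exists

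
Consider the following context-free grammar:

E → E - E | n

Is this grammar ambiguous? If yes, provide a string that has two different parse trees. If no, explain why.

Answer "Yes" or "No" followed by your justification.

Yes - the string 'n - n - n - n - n - n' has two distinct leftmost derivations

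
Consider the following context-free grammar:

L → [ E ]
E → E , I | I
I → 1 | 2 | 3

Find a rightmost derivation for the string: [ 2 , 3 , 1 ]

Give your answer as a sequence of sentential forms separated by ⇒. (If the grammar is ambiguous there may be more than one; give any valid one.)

L ⇒ [ E ] ⇒ [ E , I ] ⇒ [ E , 1 ] ⇒ [ E , I , 1 ] ⇒ [ E , 3 , 1 ] ⇒ [ I , 3 , 1 ] ⇒ [ 2 , 3 , 1 ]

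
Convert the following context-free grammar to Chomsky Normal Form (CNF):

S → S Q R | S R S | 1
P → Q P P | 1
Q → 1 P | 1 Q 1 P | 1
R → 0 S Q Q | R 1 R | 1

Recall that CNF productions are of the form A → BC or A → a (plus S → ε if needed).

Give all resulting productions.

S → 1; P → 1; T1 → 1; Q → 1; T0 → 0; R → 1; S → S X0; X0 → Q R; S → S X1; X1 → R S; P → Q X2; X2 → P P; Q → T1 P; Q → T1 X3; X3 → Q X4; X4 → T1 P; R → T0 X5; X5 → S X6; X6 → Q Q; R → R X7; X7 → T1 R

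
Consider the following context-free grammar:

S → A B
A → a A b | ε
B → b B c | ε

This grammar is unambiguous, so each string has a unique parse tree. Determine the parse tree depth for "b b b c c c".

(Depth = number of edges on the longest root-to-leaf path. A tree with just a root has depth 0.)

5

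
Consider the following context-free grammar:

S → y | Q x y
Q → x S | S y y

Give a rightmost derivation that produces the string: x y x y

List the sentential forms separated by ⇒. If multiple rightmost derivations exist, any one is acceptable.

S ⇒ Q x y ⇒ x S x y ⇒ x y x y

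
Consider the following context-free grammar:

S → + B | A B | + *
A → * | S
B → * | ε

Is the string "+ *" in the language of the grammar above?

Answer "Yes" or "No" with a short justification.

Yes - a valid derivation exists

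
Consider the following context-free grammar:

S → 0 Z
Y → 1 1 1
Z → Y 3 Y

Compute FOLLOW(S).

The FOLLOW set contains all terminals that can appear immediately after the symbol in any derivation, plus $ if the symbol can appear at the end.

We compute FOLLOW(S) using the standard algorithm.
FOLLOW(S) starts with {$}.
FIRST(S) = {0}
FIRST(Y) = {1}
FIRST(Z) = {1}
FOLLOW(S) = {$}
FOLLOW(Y) = {$, 3}
FOLLOW(Z) = {$}
Therefore, FOLLOW(S) = {$}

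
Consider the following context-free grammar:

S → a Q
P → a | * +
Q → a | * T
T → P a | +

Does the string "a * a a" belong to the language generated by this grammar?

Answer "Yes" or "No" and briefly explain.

Yes - a valid derivation exists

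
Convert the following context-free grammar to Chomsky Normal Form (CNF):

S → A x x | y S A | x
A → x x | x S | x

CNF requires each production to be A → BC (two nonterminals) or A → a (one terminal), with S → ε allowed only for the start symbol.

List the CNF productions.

TX → x; TY → y; S → x; A → x; S → A X0; X0 → TX TX; S → TY X1; X1 → S A; A → TX TX; A → TX S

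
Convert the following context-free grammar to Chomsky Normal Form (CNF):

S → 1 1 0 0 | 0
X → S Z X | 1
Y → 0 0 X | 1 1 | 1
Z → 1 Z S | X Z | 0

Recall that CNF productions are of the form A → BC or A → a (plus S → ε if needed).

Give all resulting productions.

T1 → 1; T0 → 0; S → 0; X → 1; Y → 1; Z → 0; S → T1 X0; X0 → T1 X1; X1 → T0 T0; X → S X2; X2 → Z X; Y → T0 X3; X3 → T0 X; Y → T1 T1; Z → T1 X4; X4 → Z S; Z → X Z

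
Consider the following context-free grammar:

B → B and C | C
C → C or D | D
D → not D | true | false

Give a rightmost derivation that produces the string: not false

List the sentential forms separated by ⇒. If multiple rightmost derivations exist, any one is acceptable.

B ⇒ C ⇒ D ⇒ not D ⇒ not false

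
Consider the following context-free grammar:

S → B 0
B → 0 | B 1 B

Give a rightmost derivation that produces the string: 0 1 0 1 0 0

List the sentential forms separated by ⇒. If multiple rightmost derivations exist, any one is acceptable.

S ⇒ B 0 ⇒ B 1 B 0 ⇒ B 1 0 0 ⇒ B 1 B 1 0 0 ⇒ B 1 0 1 0 0 ⇒ 0 1 0 1 0 0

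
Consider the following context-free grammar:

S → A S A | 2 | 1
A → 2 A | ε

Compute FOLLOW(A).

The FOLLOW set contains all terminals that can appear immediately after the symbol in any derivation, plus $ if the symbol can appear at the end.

We compute FOLLOW(A) using the standard algorithm.
FOLLOW(S) starts with {$}.
FIRST(A) = {2, ε}
FIRST(S) = {1, 2}
FOLLOW(A) = {$, 1, 2}
FOLLOW(S) = {$, 2}
Therefore, FOLLOW(A) = {$, 1, 2}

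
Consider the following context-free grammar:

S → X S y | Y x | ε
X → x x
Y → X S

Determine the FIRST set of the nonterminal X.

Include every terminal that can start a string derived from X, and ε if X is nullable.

We compute FIRST(X) using the standard algorithm.
FIRST(S) = {x, ε}
FIRST(X) = {x}
FIRST(Y) = {x}
Therefore, FIRST(X) = {x}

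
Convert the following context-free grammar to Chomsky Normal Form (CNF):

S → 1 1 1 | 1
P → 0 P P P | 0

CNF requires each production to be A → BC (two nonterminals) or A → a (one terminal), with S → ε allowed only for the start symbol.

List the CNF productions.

T1 → 1; S → 1; T0 → 0; P → 0; S → T1 X0; X0 → T1 T1; P → T0 X1; X1 → P X2; X2 → P P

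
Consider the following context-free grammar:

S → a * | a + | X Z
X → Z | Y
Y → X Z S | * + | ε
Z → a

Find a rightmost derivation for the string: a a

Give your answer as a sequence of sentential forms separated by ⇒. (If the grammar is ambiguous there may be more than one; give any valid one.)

S ⇒ X Z ⇒ X a ⇒ Z a ⇒ a a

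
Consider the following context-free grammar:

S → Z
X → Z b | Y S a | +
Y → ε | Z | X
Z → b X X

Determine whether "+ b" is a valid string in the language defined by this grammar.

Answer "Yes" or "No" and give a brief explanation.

No - no valid derivation exists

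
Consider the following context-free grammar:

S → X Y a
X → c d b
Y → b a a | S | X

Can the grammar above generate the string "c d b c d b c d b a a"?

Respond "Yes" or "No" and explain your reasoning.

Yes - a valid derivation exists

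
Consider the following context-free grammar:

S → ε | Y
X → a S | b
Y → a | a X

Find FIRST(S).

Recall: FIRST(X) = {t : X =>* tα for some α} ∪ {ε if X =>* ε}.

We compute FIRST(S) using the standard algorithm.
FIRST(S) = {a, ε}
FIRST(X) = {a, b}
FIRST(Y) = {a}
Therefore, FIRST(S) = {a, ε}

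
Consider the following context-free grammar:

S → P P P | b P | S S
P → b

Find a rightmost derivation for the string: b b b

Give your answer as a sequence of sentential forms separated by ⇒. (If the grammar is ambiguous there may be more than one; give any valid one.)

S ⇒ P P P ⇒ P P b ⇒ P b b ⇒ b b b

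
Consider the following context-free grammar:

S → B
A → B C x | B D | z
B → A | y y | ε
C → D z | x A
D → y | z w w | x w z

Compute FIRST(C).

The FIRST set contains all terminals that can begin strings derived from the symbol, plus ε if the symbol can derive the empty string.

We compute FIRST(C) using the standard algorithm.
FIRST(A) = {x, y, z}
FIRST(B) = {x, y, z, ε}
FIRST(C) = {x, y, z}
FIRST(D) = {x, y, z}
FIRST(S) = {x, y, z, ε}
Therefore, FIRST(C) = {x, y, z}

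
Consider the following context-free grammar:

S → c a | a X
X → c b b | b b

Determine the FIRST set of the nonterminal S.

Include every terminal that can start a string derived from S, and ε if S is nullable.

We compute FIRST(S) using the standard algorithm.
FIRST(S) = {a, c}
FIRST(X) = {b, c}
Therefore, FIRST(S) = {a, c}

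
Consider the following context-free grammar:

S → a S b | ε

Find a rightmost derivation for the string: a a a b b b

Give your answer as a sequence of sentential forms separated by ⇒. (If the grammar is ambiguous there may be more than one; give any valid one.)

S ⇒ a S b ⇒ a a S b b ⇒ a a a S b b b ⇒ a a a b b b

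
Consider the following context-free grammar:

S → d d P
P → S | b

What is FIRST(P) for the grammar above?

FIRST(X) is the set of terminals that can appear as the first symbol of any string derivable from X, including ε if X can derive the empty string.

We compute FIRST(P) using the standard algorithm.
FIRST(P) = {b, d}
FIRST(S) = {d}
Therefore, FIRST(P) = {b, d}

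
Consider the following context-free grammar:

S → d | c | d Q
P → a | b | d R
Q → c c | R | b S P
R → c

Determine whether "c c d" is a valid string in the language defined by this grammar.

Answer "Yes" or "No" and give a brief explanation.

No - no valid derivation exists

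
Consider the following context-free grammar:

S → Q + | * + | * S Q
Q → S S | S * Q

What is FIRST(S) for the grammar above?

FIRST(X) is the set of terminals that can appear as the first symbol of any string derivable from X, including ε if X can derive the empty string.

We compute FIRST(S) using the standard algorithm.
FIRST(Q) = {*}
FIRST(S) = {*}
Therefore, FIRST(S) = {*}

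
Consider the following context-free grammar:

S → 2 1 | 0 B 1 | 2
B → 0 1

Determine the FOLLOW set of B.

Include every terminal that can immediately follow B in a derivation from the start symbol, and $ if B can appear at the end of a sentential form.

We compute FOLLOW(B) using the standard algorithm.
FOLLOW(S) starts with {$}.
FIRST(B) = {0}
FIRST(S) = {0, 2}
FOLLOW(B) = {1}
FOLLOW(S) = {$}
Therefore, FOLLOW(B) = {1}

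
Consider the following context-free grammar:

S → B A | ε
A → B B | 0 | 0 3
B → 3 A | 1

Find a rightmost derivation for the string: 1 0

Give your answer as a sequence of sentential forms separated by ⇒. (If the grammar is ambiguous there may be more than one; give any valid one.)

S ⇒ B A ⇒ B 0 ⇒ 1 0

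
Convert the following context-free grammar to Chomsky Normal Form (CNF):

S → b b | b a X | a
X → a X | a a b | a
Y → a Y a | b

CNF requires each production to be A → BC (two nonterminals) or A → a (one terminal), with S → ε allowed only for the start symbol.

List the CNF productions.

TB → b; TA → a; S → a; X → a; Y → b; S → TB TB; S → TB X0; X0 → TA X; X → TA X; X → TA X1; X1 → TA TB; Y → TA X2; X2 → Y TA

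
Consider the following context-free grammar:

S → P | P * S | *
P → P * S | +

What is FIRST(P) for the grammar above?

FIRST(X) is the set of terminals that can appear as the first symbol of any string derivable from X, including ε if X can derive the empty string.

We compute FIRST(P) using the standard algorithm.
FIRST(P) = {+}
FIRST(S) = {*, +}
Therefore, FIRST(P) = {+}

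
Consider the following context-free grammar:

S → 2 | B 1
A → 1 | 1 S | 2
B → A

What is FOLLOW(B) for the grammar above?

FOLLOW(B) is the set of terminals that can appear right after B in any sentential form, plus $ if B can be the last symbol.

We compute FOLLOW(B) using the standard algorithm.
FOLLOW(S) starts with {$}.
FIRST(A) = {1, 2}
FIRST(B) = {1, 2}
FIRST(S) = {1, 2}
FOLLOW(A) = {1}
FOLLOW(B) = {1}
FOLLOW(S) = {$, 1}
Therefore, FOLLOW(B) = {1}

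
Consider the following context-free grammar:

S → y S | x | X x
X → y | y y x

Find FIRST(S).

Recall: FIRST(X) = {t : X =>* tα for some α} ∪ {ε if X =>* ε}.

We compute FIRST(S) using the standard algorithm.
FIRST(S) = {x, y}
FIRST(X) = {y}
Therefore, FIRST(S) = {x, y}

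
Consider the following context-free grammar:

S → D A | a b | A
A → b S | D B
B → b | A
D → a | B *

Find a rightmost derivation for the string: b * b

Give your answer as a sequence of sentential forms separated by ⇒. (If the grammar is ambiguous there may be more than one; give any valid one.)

S ⇒ A ⇒ D B ⇒ D b ⇒ B * b ⇒ b * b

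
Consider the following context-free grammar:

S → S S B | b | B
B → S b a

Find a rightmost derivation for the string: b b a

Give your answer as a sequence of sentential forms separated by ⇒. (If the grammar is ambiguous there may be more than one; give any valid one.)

S ⇒ B ⇒ S b a ⇒ b b a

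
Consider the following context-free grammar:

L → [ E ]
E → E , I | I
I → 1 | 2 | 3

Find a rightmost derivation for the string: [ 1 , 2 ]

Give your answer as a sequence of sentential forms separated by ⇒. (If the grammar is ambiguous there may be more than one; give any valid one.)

L ⇒ [ E ] ⇒ [ E , I ] ⇒ [ E , 2 ] ⇒ [ I , 2 ] ⇒ [ 1 , 2 ]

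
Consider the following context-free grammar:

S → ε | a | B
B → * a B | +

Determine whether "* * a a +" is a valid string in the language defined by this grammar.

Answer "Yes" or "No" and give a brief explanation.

No - no valid derivation exists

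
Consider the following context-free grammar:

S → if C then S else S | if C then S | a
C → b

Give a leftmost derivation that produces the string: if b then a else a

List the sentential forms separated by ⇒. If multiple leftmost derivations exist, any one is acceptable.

S ⇒ if C then S else S ⇒ if b then S else S ⇒ if b then a else S ⇒ if b then a else a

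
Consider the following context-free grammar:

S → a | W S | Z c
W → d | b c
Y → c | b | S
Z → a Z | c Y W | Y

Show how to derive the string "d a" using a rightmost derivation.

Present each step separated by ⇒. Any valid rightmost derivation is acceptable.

S ⇒ W S ⇒ W a ⇒ d a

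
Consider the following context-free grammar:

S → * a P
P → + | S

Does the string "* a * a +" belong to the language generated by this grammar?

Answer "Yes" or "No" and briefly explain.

Yes - a valid derivation exists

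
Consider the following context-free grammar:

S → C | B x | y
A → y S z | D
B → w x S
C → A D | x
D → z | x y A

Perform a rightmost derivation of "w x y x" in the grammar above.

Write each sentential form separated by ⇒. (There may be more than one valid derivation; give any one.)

S ⇒ B x ⇒ w x S x ⇒ w x y x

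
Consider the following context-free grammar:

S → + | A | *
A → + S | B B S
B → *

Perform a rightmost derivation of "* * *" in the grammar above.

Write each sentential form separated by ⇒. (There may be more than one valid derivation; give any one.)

S ⇒ A ⇒ B B S ⇒ B B * ⇒ B * * ⇒ * * *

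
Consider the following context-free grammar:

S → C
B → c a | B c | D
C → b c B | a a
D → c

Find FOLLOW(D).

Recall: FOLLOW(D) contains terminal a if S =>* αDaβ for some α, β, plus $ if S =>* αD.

We compute FOLLOW(D) using the standard algorithm.
FOLLOW(S) starts with {$}.
FIRST(B) = {c}
FIRST(C) = {a, b}
FIRST(D) = {c}
FIRST(S) = {a, b}
FOLLOW(B) = {$, c}
FOLLOW(C) = {$}
FOLLOW(D) = {$, c}
FOLLOW(S) = {$}
Therefore, FOLLOW(D) = {$, c}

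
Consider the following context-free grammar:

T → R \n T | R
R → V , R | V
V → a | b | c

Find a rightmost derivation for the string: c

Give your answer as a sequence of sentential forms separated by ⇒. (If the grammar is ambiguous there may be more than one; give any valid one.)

T ⇒ R ⇒ V ⇒ c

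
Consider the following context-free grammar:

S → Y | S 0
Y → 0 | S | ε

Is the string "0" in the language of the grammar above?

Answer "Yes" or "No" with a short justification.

Yes - a valid derivation exists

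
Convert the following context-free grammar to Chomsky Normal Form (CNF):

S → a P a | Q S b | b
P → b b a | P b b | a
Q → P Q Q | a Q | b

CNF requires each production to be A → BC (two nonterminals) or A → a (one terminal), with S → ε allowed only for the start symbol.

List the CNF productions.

TA → a; TB → b; S → b; P → a; Q → b; S → TA X0; X0 → P TA; S → Q X1; X1 → S TB; P → TB X2; X2 → TB TA; P → P X3; X3 → TB TB; Q → P X4; X4 → Q Q; Q → TA Q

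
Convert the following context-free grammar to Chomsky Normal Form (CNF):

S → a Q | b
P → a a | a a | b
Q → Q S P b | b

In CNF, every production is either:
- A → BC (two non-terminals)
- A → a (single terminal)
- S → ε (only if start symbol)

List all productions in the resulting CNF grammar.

TA → a; S → b; P → b; TB → b; Q → b; S → TA Q; P → TA TA; P → TA TA; Q → Q X0; X0 → S X1; X1 → P TB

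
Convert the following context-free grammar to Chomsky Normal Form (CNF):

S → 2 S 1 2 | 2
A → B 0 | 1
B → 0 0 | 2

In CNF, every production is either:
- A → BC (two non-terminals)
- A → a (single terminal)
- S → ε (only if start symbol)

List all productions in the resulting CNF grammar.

T2 → 2; T1 → 1; S → 2; T0 → 0; A → 1; B → 2; S → T2 X0; X0 → S X1; X1 → T1 T2; A → B T0; B → T0 T0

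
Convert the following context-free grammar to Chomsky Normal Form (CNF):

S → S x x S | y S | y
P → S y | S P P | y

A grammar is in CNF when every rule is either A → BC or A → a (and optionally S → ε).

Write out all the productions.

TX → x; TY → y; S → y; P → y; S → S X0; X0 → TX X1; X1 → TX S; S → TY S; P → S TY; P → S X2; X2 → P P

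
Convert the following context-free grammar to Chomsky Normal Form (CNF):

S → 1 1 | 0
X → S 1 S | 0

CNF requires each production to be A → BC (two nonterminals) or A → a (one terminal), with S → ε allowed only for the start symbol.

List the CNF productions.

T1 → 1; S → 0; X → 0; S → T1 T1; X → S X0; X0 → T1 S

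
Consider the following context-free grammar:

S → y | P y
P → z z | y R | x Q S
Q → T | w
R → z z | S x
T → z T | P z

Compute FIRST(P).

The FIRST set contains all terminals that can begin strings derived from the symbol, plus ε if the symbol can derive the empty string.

We compute FIRST(P) using the standard algorithm.
FIRST(P) = {x, y, z}
FIRST(Q) = {w, x, y, z}
FIRST(R) = {x, y, z}
FIRST(S) = {x, y, z}
FIRST(T) = {x, y, z}
Therefore, FIRST(P) = {x, y, z}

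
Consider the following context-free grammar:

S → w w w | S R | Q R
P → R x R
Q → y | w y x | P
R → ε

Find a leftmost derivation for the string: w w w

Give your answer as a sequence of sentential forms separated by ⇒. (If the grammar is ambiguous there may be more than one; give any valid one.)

S ⇒ S R ⇒ S R R ⇒ w w w R R ⇒ w w w R ⇒ w w w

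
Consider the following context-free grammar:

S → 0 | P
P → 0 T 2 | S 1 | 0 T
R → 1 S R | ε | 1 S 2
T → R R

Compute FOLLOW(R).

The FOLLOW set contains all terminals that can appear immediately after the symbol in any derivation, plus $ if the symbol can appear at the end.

We compute FOLLOW(R) using the standard algorithm.
FOLLOW(S) starts with {$}.
FIRST(P) = {0}
FIRST(R) = {1, ε}
FIRST(S) = {0}
FIRST(T) = {1, ε}
FOLLOW(P) = {$, 1, 2}
FOLLOW(R) = {$, 1, 2}
FOLLOW(S) = {$, 1, 2}
FOLLOW(T) = {$, 1, 2}
Therefore, FOLLOW(R) = {$, 1, 2}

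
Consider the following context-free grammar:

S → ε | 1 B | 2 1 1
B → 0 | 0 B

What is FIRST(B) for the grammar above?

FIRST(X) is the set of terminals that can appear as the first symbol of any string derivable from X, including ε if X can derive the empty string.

We compute FIRST(B) using the standard algorithm.
FIRST(B) = {0}
FIRST(S) = {1, 2, ε}
Therefore, FIRST(B) = {0}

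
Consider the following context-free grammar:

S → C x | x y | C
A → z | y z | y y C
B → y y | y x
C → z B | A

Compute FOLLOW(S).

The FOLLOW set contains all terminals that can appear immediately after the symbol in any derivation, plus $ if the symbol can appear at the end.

We compute FOLLOW(S) using the standard algorithm.
FOLLOW(S) starts with {$}.
FIRST(A) = {y, z}
FIRST(B) = {y}
FIRST(C) = {y, z}
FIRST(S) = {x, y, z}
FOLLOW(A) = {$, x}
FOLLOW(B) = {$, x}
FOLLOW(C) = {$, x}
FOLLOW(S) = {$}
Therefore, FOLLOW(S) = {$}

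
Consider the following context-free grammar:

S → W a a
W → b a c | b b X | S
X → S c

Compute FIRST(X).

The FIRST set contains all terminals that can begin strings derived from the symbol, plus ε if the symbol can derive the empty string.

We compute FIRST(X) using the standard algorithm.
FIRST(S) = {b}
FIRST(W) = {b}
FIRST(X) = {b}
Therefore, FIRST(X) = {b}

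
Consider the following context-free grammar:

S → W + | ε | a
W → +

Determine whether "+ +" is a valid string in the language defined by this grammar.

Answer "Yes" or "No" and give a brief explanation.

Yes - a valid derivation exists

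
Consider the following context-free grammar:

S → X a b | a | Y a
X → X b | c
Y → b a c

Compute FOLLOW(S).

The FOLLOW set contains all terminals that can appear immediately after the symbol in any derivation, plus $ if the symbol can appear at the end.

We compute FOLLOW(S) using the standard algorithm.
FOLLOW(S) starts with {$}.
FIRST(S) = {a, b, c}
FIRST(X) = {c}
FIRST(Y) = {b}
FOLLOW(S) = {$}
FOLLOW(X) = {a, b}
FOLLOW(Y) = {a}
Therefore, FOLLOW(S) = {$}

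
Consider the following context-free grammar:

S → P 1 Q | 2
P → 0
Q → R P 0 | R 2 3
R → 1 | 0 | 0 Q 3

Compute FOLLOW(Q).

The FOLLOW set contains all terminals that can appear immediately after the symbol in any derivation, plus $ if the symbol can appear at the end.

We compute FOLLOW(Q) using the standard algorithm.
FOLLOW(S) starts with {$}.
FIRST(P) = {0}
FIRST(Q) = {0, 1}
FIRST(R) = {0, 1}
FIRST(S) = {0, 2}
FOLLOW(P) = {0, 1}
FOLLOW(Q) = {$, 3}
FOLLOW(R) = {0, 2}
FOLLOW(S) = {$}
Therefore, FOLLOW(Q) = {$, 3}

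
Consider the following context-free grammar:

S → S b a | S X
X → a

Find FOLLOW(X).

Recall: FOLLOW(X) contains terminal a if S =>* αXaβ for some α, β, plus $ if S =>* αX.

We compute FOLLOW(X) using the standard algorithm.
FOLLOW(S) starts with {$}.
FIRST(S) = {}
FIRST(X) = {a}
FOLLOW(S) = {$, a, b}
FOLLOW(X) = {$, a, b}
Therefore, FOLLOW(X) = {$, a, b}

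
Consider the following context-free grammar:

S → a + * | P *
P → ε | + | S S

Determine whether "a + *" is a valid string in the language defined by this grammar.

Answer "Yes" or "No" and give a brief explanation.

Yes - a valid derivation exists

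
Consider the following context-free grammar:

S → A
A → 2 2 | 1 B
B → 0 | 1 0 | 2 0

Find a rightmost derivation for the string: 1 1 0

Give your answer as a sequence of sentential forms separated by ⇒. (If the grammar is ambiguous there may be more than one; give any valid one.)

S ⇒ A ⇒ 1 B ⇒ 1 1 0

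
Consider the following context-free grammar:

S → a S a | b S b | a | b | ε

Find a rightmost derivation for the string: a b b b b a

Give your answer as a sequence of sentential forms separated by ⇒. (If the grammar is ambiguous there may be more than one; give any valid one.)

S ⇒ a S a ⇒ a b S b a ⇒ a b b S b b a ⇒ a b b b b a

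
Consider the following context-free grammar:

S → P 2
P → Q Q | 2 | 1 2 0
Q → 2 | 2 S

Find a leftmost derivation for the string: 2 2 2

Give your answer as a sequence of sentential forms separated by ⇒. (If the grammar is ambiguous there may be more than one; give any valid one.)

S ⇒ P 2 ⇒ Q Q 2 ⇒ 2 Q 2 ⇒ 2 2 2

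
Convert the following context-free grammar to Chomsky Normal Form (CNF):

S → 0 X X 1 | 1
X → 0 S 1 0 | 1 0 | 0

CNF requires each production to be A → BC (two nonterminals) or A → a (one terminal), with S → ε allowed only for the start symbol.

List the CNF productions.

T0 → 0; T1 → 1; S → 1; X → 0; S → T0 X0; X0 → X X1; X1 → X T1; X → T0 X2; X2 → S X3; X3 → T1 T0; X → T1 T0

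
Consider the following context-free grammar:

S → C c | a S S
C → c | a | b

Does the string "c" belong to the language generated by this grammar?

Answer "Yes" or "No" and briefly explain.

No - no valid derivation exists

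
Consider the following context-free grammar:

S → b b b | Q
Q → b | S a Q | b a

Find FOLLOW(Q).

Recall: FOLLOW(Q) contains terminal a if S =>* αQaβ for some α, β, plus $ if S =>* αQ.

We compute FOLLOW(Q) using the standard algorithm.
FOLLOW(S) starts with {$}.
FIRST(Q) = {b}
FIRST(S) = {b}
FOLLOW(Q) = {$, a}
FOLLOW(S) = {$, a}
Therefore, FOLLOW(Q) = {$, a}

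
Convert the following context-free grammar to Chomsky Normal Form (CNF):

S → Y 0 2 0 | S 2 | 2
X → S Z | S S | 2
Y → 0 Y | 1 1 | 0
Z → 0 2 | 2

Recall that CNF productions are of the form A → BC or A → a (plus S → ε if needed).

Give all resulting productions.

T0 → 0; T2 → 2; S → 2; X → 2; T1 → 1; Y → 0; Z → 2; S → Y X0; X0 → T0 X1; X1 → T2 T0; S → S T2; X → S Z; X → S S; Y → T0 Y; Y → T1 T1; Z → T0 T2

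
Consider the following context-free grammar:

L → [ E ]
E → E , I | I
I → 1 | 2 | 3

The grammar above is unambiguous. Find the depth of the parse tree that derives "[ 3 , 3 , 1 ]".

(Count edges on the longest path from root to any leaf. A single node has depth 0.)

5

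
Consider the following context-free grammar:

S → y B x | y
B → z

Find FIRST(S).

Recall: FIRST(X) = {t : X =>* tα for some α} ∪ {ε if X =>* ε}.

We compute FIRST(S) using the standard algorithm.
FIRST(B) = {z}
FIRST(S) = {y}
Therefore, FIRST(S) = {y}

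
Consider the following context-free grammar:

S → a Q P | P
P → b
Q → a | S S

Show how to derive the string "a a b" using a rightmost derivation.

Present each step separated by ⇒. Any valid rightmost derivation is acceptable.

S ⇒ a Q P ⇒ a Q b ⇒ a a b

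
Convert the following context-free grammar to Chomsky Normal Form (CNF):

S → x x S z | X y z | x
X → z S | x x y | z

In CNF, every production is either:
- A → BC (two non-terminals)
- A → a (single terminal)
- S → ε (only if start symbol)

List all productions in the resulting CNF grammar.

TX → x; TZ → z; TY → y; S → x; X → z; S → TX X0; X0 → TX X1; X1 → S TZ; S → X X2; X2 → TY TZ; X → TZ S; X → TX X3; X3 → TX TY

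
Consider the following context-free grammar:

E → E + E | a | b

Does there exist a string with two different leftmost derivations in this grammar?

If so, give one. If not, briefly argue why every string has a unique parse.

Yes - the string 'b + a + b + b + b' has two distinct leftmost derivations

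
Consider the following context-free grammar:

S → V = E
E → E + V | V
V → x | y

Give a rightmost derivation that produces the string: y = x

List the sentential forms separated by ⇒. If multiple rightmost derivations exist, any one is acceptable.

S ⇒ V = E ⇒ V = V ⇒ V = x ⇒ y = x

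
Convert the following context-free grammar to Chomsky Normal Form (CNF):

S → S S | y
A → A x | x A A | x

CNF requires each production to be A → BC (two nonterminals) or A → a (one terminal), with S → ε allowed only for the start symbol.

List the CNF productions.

S → y; TX → x; A → x; S → S S; A → A TX; A → TX X0; X0 → A A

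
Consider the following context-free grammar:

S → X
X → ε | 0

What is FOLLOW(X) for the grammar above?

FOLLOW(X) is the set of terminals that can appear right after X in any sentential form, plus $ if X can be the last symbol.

We compute FOLLOW(X) using the standard algorithm.
FOLLOW(S) starts with {$}.
FIRST(S) = {0, ε}
FIRST(X) = {0, ε}
FOLLOW(S) = {$}
FOLLOW(X) = {$}
Therefore, FOLLOW(X) = {$}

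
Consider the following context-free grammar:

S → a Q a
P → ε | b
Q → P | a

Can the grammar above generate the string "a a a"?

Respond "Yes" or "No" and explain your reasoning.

Yes - a valid derivation exists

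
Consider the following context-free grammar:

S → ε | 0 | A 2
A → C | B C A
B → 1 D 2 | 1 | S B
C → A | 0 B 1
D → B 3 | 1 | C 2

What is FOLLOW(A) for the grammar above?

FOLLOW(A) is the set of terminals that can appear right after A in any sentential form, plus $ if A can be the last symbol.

We compute FOLLOW(A) using the standard algorithm.
FOLLOW(S) starts with {$}.
FIRST(A) = {0, 1}
FIRST(B) = {0, 1}
FIRST(C) = {0, 1}
FIRST(D) = {0, 1}
FIRST(S) = {0, 1, ε}
FOLLOW(A) = {0, 1, 2}
FOLLOW(B) = {0, 1, 3}
FOLLOW(C) = {0, 1, 2}
FOLLOW(D) = {2}
FOLLOW(S) = {$, 0, 1}
Therefore, FOLLOW(A) = {0, 1, 2}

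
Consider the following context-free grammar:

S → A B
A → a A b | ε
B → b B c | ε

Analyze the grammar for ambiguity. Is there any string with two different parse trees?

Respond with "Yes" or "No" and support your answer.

No - the grammar is unambiguous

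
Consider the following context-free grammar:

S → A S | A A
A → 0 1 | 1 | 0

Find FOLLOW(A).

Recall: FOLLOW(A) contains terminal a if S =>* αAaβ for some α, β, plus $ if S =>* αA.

We compute FOLLOW(A) using the standard algorithm.
FOLLOW(S) starts with {$}.
FIRST(A) = {0, 1}
FIRST(S) = {0, 1}
FOLLOW(A) = {$, 0, 1}
FOLLOW(S) = {$}
Therefore, FOLLOW(A) = {$, 0, 1}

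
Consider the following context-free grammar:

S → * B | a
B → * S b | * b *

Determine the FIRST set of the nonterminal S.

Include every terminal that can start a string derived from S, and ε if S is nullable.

We compute FIRST(S) using the standard algorithm.
FIRST(B) = {*}
FIRST(S) = {*, a}
Therefore, FIRST(S) = {*, a}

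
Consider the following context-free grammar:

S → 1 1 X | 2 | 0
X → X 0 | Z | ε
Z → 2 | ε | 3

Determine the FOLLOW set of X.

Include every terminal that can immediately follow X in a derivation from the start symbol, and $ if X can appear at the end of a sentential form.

We compute FOLLOW(X) using the standard algorithm.
FOLLOW(S) starts with {$}.
FIRST(S) = {0, 1, 2}
FIRST(X) = {0, 2, 3, ε}
FIRST(Z) = {2, 3, ε}
FOLLOW(S) = {$}
FOLLOW(X) = {$, 0}
FOLLOW(Z) = {$, 0}
Therefore, FOLLOW(X) = {$, 0}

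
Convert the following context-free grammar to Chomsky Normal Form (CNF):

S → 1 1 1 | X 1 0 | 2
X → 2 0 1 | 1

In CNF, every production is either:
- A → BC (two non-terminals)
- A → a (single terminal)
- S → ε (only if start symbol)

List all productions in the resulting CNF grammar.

T1 → 1; T0 → 0; S → 2; T2 → 2; X → 1; S → T1 X0; X0 → T1 T1; S → X X1; X1 → T1 T0; X → T2 X2; X2 → T0 T1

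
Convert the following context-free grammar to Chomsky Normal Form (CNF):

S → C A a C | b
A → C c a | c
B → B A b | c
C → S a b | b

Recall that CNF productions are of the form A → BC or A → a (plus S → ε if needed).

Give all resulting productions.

TA → a; S → b; TC → c; A → c; TB → b; B → c; C → b; S → C X0; X0 → A X1; X1 → TA C; A → C X2; X2 → TC TA; B → B X3; X3 → A TB; C → S X4; X4 → TA TB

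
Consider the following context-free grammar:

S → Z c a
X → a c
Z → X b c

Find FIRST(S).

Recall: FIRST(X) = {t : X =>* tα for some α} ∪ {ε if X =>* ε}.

We compute FIRST(S) using the standard algorithm.
FIRST(S) = {a}
FIRST(X) = {a}
FIRST(Z) = {a}
Therefore, FIRST(S) = {a}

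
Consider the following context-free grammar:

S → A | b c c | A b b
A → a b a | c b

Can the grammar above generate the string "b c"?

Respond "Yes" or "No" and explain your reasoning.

No - no valid derivation exists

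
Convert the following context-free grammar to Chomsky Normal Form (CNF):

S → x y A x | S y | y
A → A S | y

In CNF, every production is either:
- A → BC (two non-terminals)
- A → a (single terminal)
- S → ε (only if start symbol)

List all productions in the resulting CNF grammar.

TX → x; TY → y; S → y; A → y; S → TX X0; X0 → TY X1; X1 → A TX; S → S TY; A → A S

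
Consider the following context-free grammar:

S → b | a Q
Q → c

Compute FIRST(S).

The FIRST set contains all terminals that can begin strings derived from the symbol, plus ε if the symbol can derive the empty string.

We compute FIRST(S) using the standard algorithm.
FIRST(Q) = {c}
FIRST(S) = {a, b}
Therefore, FIRST(S) = {a, b}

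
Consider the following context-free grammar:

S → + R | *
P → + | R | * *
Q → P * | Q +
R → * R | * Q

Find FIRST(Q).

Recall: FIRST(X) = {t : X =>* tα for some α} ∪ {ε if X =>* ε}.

We compute FIRST(Q) using the standard algorithm.
FIRST(P) = {*, +}
FIRST(Q) = {*, +}
FIRST(R) = {*}
FIRST(S) = {*, +}
Therefore, FIRST(Q) = {*, +}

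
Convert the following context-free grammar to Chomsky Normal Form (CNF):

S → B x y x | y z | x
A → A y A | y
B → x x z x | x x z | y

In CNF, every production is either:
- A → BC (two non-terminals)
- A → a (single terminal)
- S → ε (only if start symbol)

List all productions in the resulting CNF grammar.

TX → x; TY → y; TZ → z; S → x; A → y; B → y; S → B X0; X0 → TX X1; X1 → TY TX; S → TY TZ; A → A X2; X2 → TY A; B → TX X3; X3 → TX X4; X4 → TZ TX; B → TX X5; X5 → TX TZ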